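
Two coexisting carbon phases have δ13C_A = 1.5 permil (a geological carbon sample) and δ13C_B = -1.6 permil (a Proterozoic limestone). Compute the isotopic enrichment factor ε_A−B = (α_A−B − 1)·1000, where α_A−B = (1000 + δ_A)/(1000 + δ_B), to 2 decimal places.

3.10 permil

α_A−B = (1000 + 1.5) / (1000 + -1.6) = 1001.5 / 998.4 = 1.003105
ε_A−B = (1.003105 − 1) × 1000 = 3.105 permil
(The approximation ε ≈ δ_A − δ_B would give 3.1 permil.)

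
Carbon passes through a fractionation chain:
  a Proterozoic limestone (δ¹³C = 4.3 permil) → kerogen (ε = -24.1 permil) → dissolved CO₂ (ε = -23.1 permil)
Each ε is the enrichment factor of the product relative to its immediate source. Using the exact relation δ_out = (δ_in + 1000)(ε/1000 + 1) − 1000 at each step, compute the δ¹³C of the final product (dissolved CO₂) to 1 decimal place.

step 1: δ = (4.30 + 1000)·(-24.1/1000 + 1) − 1000 = -19.90 permil
step 2: δ = (-19.90 + 1000)·(-23.1/1000 + 1) − 1000 = -42.54 permil

-42.5 permil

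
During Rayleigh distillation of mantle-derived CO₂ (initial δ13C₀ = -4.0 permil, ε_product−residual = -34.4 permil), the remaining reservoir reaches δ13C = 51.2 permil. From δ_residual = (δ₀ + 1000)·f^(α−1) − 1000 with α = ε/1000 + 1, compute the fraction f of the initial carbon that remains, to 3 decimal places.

0.208

α − 1 = ε/1000 = -0.0344
(δ_res + 1000)/(δ₀ + 1000) = (51.2 + 1000)/(-4.0 + 1000) = 1051.2/996.0 = 1.055422
f = 1.055422^(1/-0.0344) = exp(ln(1.055422)/-0.0344) = exp(0.05394/-0.0344)
f = exp(-1.5680) = 0.2085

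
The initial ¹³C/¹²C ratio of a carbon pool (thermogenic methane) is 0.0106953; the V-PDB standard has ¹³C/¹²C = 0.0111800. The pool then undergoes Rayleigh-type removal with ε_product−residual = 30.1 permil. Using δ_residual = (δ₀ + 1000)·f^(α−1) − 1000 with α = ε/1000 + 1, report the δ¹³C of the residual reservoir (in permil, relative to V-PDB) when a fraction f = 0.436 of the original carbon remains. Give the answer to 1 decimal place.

-67.0 permil

δ₀ = (0.0106953/0.0111800 − 1)×1000 = (0.956646 − 1)×1000 = -43.354 permil
α − 1 = ε/1000 = 0.0301
f^(α−1) = 0.436^(0.0301) = 0.975323
δ_res = (-43.354 + 1000) × 0.975323 − 1000 = 933.039 − 1000 = -66.96 permil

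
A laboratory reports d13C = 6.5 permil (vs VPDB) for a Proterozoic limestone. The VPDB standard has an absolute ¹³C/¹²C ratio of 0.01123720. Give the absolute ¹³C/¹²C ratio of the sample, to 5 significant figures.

0.011310

R_sample = R_standard × (d13C/1000 + 1)
R_sample = 0.01123720 × (6.5/1000 + 1) = 0.01123720 × 1.006500
R_sample = 0.0113102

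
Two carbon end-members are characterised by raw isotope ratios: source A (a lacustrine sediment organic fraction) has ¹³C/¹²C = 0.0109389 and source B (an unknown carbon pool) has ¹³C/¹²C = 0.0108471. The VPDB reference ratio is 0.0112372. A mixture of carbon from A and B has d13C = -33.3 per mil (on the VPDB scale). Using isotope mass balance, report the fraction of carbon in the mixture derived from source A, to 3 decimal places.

0.173

δ_A = (0.0109389/0.0112372 − 1)×1000 = (0.973454 − 1)×1000 = -26.546 per mil
δ_B = (0.0108471/0.0112372 − 1)×1000 = (0.965285 − 1)×1000 = -34.715 per mil
f_A = (δ_mix − δ_B)/(δ_A − δ_B) = (-33.3 − (-34.715))/(-26.546 − (-34.715))
f_A = 1.415 / 8.169 = 0.1732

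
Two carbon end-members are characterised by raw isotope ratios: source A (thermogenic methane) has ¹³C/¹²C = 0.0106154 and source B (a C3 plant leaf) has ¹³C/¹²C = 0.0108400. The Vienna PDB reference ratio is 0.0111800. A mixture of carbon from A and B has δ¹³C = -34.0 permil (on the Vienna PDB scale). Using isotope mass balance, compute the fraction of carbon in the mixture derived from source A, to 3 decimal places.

δ_A = (0.0106154/0.0111800 − 1)×1000 = (0.949499 − 1)×1000 = -50.501 permil
δ_B = (0.0108400/0.0111800 − 1)×1000 = (0.969589 − 1)×1000 = -30.411 permil
f_A = (δ_mix − δ_B)/(δ_A − δ_B) = (-34.0 − (-30.411))/(-50.501 − (-30.411))
f_A = -3.589 / -20.089 = 0.1786

0.179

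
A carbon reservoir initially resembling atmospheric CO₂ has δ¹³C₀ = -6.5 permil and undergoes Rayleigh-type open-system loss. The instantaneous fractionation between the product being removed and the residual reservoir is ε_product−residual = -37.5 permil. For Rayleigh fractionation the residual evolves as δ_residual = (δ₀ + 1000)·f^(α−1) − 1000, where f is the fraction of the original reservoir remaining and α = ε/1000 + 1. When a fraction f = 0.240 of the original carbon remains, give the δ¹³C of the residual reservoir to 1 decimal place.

Rayleigh residual: δ_res = (δ₀ + 1000)·f^(α−1) − 1000
α = ε/1000 + 1 = 0.96250, so α − 1 = -0.03750
f^(α−1) = 0.240^(-0.03750) = 1.054975
δ_res = (-6.5 + 1000) × 1.054975 − 1000 = 1048.117 − 1000 = 48.12 permil

48.1 permil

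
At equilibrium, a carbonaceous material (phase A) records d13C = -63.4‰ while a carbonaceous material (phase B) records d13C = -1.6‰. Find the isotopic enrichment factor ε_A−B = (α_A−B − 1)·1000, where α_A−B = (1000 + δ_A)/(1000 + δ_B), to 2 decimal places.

-61.90‰

α_A−B = (1000 + -63.4) / (1000 + -1.6) = 936.6 / 998.4 = 0.938101
ε_A−B = (0.938101 − 1) × 1000 = -61.899‰
(The approximation ε ≈ δ_A − δ_B would give -61.8‰.)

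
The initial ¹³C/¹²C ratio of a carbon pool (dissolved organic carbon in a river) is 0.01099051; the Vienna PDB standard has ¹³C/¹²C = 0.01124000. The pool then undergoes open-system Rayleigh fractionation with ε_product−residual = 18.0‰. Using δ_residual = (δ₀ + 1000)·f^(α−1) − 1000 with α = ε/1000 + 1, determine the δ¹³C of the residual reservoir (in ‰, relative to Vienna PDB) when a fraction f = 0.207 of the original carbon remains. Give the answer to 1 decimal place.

-49.5‰

δ₀ = (0.01099051/0.01124000 − 1)×1000 = (0.977803 − 1)×1000 = -22.197‰
α − 1 = ε/1000 = 0.0180
f^(α−1) = 0.207^(0.0180) = 0.972047
δ_res = (-22.197 + 1000) × 0.972047 − 1000 = 950.471 − 1000 = -49.53‰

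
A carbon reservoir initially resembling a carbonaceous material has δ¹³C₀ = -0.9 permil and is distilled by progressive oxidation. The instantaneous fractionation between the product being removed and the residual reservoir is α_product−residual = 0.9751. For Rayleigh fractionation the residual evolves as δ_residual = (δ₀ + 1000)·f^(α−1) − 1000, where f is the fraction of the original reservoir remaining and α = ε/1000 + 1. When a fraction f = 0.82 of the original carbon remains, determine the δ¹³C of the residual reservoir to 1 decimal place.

Rayleigh residual: δ_res = (δ₀ + 1000)·f^(α−1) − 1000
α − 1 = -0.02490
f^(α−1) = 0.82^(-0.02490) = 1.004954
δ_res = (-0.9 + 1000) × 1.004954 − 1000 = 1004.049 − 1000 = 4.05 permil

4.0 permil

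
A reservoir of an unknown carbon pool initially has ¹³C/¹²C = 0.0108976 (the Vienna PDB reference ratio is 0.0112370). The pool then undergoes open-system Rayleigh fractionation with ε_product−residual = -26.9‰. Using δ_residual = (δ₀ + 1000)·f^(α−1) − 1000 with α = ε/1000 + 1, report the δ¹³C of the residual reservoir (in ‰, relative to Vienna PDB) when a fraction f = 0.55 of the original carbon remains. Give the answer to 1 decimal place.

-14.5‰

δ₀ = (0.0108976/0.0112370 − 1)×1000 = (0.969796 − 1)×1000 = -30.204‰
α − 1 = ε/1000 = -0.0269
f^(α−1) = 0.55^(-0.0269) = 1.016212
δ_res = (-30.204 + 1000) × 1.016212 − 1000 = 985.518 − 1000 = -14.48‰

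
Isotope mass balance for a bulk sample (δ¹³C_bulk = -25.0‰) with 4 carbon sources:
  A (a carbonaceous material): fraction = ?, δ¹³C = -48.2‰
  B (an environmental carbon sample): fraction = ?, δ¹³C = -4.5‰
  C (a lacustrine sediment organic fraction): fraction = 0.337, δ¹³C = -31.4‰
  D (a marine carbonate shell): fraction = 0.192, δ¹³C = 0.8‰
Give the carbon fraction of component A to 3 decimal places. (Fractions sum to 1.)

Let f_A and f_B be the unknown fractions; fractions sum to 1 so f_A + f_B = 0.471.
Mass balance: Σ fᵢ·δᵢ = δ_bulk ⇒ f_A·(-48.2) + f_B·(-4.5) = -25.0 − (-10.428) = -14.572
Substitute f_B = 0.471 − f_A:
f_A·(-48.2 − -4.5) = -14.572 − 0.471×(-4.5) = -12.452
f_A = -12.452 / -43.7 = 0.2849

0.285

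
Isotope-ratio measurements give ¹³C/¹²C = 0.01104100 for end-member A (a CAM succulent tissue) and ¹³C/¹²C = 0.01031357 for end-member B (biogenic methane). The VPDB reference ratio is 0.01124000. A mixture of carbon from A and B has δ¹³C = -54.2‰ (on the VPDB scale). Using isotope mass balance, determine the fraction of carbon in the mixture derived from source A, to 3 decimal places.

δ_A = (0.01104100/0.01124000 − 1)×1000 = (0.982295 − 1)×1000 = -17.705‰
δ_B = (0.01031357/0.01124000 − 1)×1000 = (0.917577 − 1)×1000 = -82.423‰
f_A = (δ_mix − δ_B)/(δ_A − δ_B) = (-54.2 − (-82.423))/(-17.705 − (-82.423))
f_A = 28.223 / 64.718 = 0.4361

0.436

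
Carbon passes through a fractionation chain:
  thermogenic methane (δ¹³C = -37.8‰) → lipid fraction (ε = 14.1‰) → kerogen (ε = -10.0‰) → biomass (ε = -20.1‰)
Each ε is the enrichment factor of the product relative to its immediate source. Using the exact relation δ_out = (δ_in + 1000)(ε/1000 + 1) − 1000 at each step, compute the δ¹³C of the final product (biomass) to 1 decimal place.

step 1: δ = (-37.80 + 1000)·(14.1/1000 + 1) − 1000 = -24.23‰
step 2: δ = (-24.23 + 1000)·(-10.0/1000 + 1) − 1000 = -33.99‰
step 3: δ = (-33.99 + 1000)·(-20.1/1000 + 1) − 1000 = -53.41‰

-53.4‰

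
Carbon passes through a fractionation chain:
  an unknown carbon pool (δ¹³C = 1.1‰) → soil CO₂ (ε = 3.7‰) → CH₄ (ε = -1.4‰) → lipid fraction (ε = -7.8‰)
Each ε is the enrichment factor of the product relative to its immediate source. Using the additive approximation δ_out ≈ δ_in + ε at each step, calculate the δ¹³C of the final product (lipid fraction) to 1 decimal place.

-4.4‰

step 1: δ ≈ 1.1 + (3.7) = 4.8‰
step 2: δ ≈ 4.8 + (-1.4) = 3.4‰
step 3: δ ≈ 3.4 + (-7.8) = -4.4‰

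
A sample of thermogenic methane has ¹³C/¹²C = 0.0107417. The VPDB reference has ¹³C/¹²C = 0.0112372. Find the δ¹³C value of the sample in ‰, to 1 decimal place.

-44.1‰

δ¹³C = (R_sample / R_standard − 1) × 1000
R_sample / R_standard = 0.0107417 / 0.0112372 = 0.955905
δ¹³C = (0.955905 − 1) × 1000 = -44.09‰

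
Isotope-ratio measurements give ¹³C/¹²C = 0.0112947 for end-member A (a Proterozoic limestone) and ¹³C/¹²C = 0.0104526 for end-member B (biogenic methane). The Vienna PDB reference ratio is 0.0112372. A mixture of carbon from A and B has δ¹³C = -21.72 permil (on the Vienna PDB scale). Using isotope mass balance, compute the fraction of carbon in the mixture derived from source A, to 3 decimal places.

δ_A = (0.0112947/0.0112372 − 1)×1000 = (1.005117 − 1)×1000 = 5.117 permil
δ_B = (0.0104526/0.0112372 − 1)×1000 = (0.930178 − 1)×1000 = -69.822 permil
f_A = (δ_mix − δ_B)/(δ_A − δ_B) = (-21.72 − (-69.822))/(5.117 − (-69.822))
f_A = 48.102 / 74.939 = 0.6419

0.642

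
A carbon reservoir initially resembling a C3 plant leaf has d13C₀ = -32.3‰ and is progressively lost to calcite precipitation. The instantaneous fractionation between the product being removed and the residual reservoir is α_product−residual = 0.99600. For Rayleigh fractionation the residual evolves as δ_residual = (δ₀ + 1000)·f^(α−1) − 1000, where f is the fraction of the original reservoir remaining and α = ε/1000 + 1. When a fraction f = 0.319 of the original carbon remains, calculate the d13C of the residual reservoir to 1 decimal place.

-27.9‰

Rayleigh residual: δ_res = (δ₀ + 1000)·f^(α−1) − 1000
α − 1 = -0.00400
f^(α−1) = 0.319^(-0.00400) = 1.004581
δ_res = (-32.3 + 1000) × 1.004581 − 1000 = 972.133 − 1000 = -27.87‰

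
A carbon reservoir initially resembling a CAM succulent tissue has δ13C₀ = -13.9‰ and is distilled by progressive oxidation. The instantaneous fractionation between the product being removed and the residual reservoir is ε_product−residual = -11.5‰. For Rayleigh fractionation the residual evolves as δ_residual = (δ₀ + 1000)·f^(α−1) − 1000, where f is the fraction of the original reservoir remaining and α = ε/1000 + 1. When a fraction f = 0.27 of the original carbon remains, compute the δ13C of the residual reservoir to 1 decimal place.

Rayleigh residual: δ_res = (δ₀ + 1000)·f^(α−1) − 1000
α = ε/1000 + 1 = 0.98850, so α − 1 = -0.01150
f^(α−1) = 0.27^(-0.01150) = 1.015171
δ_res = (-13.9 + 1000) × 1.015171 − 1000 = 1001.060 − 1000 = 1.06‰

1.1‰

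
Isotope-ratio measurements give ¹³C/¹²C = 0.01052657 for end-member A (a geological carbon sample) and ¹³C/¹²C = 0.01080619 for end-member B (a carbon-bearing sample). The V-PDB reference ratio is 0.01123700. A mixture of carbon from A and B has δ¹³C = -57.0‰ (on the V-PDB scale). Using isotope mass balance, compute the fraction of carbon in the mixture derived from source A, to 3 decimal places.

δ_A = (0.01052657/0.01123700 − 1)×1000 = (0.936778 − 1)×1000 = -63.222‰
δ_B = (0.01080619/0.01123700 − 1)×1000 = (0.961661 − 1)×1000 = -38.339‰
f_A = (δ_mix − δ_B)/(δ_A − δ_B) = (-57.0 − (-38.339))/(-63.222 − (-38.339))
f_A = -18.661 / -24.884 = 0.7499

0.750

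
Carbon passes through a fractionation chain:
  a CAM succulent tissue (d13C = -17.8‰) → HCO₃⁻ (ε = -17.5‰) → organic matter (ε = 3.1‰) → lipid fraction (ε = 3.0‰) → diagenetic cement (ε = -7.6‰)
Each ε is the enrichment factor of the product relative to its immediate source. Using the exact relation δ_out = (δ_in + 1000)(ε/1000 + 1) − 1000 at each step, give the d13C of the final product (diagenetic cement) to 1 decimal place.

step 1: δ = (-17.80 + 1000)·(-17.5/1000 + 1) − 1000 = -34.99‰
step 2: δ = (-34.99 + 1000)·(3.1/1000 + 1) − 1000 = -32.00‰
step 3: δ = (-32.00 + 1000)·(3.0/1000 + 1) − 1000 = -29.09‰
step 4: δ = (-29.09 + 1000)·(-7.6/1000 + 1) − 1000 = -36.47‰

-36.5‰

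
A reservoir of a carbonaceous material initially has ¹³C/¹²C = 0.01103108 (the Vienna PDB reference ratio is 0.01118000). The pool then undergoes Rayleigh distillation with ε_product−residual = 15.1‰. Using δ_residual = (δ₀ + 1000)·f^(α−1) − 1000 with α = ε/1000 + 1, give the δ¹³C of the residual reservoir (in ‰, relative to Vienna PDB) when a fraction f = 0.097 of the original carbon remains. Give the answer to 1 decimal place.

δ₀ = (0.01103108/0.01118000 − 1)×1000 = (0.986680 − 1)×1000 = -13.320‰
α − 1 = ε/1000 = 0.0151
f^(α−1) = 0.097^(0.0151) = 0.965384
δ_res = (-13.320 + 1000) × 0.965384 − 1000 = 952.525 − 1000 = -47.47‰

-47.5‰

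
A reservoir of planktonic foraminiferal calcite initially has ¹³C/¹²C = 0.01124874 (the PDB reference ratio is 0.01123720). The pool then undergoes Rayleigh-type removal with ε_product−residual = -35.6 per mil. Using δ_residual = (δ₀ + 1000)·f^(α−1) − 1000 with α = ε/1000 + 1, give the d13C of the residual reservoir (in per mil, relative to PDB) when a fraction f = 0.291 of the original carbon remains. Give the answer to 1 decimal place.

46.0 per mil

δ₀ = (0.01124874/0.01123720 − 1)×1000 = (1.001027 − 1)×1000 = 1.027 per mil
α − 1 = ε/1000 = -0.0356
f^(α−1) = 0.291^(-0.0356) = 1.044926
δ_res = (1.027 + 1000) × 1.044926 − 1000 = 1045.999 − 1000 = 46.00 per mil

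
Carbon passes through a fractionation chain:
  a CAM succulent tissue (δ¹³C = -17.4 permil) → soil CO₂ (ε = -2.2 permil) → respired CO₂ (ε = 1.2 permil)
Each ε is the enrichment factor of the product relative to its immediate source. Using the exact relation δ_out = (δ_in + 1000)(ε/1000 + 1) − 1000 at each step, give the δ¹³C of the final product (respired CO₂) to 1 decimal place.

-18.4 permil

step 1: δ = (-17.40 + 1000)·(-2.2/1000 + 1) − 1000 = -19.56 permil
step 2: δ = (-19.56 + 1000)·(1.2/1000 + 1) − 1000 = -18.39 permil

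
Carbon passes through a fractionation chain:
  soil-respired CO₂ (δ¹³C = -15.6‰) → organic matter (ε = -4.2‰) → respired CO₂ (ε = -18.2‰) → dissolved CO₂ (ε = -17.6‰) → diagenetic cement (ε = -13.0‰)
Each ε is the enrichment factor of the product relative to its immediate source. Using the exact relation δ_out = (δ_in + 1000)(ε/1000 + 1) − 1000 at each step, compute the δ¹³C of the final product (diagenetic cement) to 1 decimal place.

step 1: δ = (-15.60 + 1000)·(-4.2/1000 + 1) − 1000 = -19.73‰
step 2: δ = (-19.73 + 1000)·(-18.2/1000 + 1) − 1000 = -37.58‰
step 3: δ = (-37.58 + 1000)·(-17.6/1000 + 1) − 1000 = -54.51‰
step 4: δ = (-54.51 + 1000)·(-13.0/1000 + 1) − 1000 = -66.81‰

-66.8‰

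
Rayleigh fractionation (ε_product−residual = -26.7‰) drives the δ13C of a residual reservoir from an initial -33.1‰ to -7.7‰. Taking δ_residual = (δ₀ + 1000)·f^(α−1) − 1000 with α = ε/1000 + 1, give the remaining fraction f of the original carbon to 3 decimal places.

α − 1 = ε/1000 = -0.0267
(δ_res + 1000)/(δ₀ + 1000) = (-7.7 + 1000)/(-33.1 + 1000) = 992.3/966.9 = 1.026270
f = 1.026270^(1/-0.0267) = exp(ln(1.026270)/-0.0267) = exp(0.02593/-0.0267)
f = exp(-0.9712) = 0.3786

0.379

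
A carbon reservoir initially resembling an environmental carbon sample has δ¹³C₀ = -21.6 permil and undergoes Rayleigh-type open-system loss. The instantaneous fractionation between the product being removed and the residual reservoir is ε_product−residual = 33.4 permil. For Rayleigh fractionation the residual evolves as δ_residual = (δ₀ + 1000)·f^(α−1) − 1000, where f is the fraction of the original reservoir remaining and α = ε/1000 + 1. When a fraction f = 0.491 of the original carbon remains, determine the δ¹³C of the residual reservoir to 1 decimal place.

Rayleigh residual: δ_res = (δ₀ + 1000)·f^(α−1) − 1000
α = ε/1000 + 1 = 1.03340, so α − 1 = 0.03340
f^(α−1) = 0.491^(0.03340) = 0.976522
δ_res = (-21.6 + 1000) × 0.976522 − 1000 = 955.429 − 1000 = -44.57 permil

-44.6 permil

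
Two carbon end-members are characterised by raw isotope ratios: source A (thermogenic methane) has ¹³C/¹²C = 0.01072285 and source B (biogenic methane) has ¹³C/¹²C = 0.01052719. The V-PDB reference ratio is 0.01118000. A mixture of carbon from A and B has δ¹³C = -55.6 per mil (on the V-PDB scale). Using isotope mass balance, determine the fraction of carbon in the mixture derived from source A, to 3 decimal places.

0.159

δ_A = (0.01072285/0.01118000 − 1)×1000 = (0.959110 − 1)×1000 = -40.890 per mil
δ_B = (0.01052719/0.01118000 − 1)×1000 = (0.941609 − 1)×1000 = -58.391 per mil
f_A = (δ_mix − δ_B)/(δ_A − δ_B) = (-55.6 − (-58.391))/(-40.890 − (-58.391))
f_A = 2.791 / 17.501 = 0.1595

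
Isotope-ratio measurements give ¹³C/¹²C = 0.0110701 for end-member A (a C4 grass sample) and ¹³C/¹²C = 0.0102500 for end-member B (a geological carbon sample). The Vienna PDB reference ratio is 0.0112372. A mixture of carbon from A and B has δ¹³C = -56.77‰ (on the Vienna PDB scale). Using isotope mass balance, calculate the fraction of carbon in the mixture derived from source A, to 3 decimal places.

0.426

δ_A = (0.0110701/0.0112372 − 1)×1000 = (0.985130 − 1)×1000 = -14.870‰
δ_B = (0.0102500/0.0112372 − 1)×1000 = (0.912149 − 1)×1000 = -87.851‰
f_A = (δ_mix − δ_B)/(δ_A − δ_B) = (-56.77 − (-87.851))/(-14.870 − (-87.851))
f_A = 31.081 / 72.981 = 0.4259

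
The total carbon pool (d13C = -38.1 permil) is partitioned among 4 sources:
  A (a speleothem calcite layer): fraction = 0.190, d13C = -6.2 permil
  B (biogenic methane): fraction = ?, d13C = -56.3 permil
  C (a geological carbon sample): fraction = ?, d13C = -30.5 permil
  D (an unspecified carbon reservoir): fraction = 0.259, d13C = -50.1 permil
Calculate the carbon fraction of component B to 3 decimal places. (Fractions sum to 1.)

0.277

Let f_B and f_C be the unknown fractions; fractions sum to 1 so f_B + f_C = 0.551.
Mass balance: Σ fᵢ·δᵢ = δ_bulk ⇒ f_B·(-56.3) + f_C·(-30.5) = -38.1 − (-14.154) = -23.946
Substitute f_C = 0.551 − f_B:
f_B·(-56.3 − -30.5) = -23.946 − 0.551×(-30.5) = -7.141
f_B = -7.141 / -25.8 = 0.2768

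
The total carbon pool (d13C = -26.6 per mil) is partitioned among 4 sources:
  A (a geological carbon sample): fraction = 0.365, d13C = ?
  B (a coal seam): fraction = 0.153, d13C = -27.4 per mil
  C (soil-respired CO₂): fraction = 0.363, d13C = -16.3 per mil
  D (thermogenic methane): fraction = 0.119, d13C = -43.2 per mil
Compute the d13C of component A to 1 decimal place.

-31.1 per mil

Isotope mass balance: δ_bulk = Σ fᵢ·δᵢ.
-26.6 = 0.365×δ_A + 0.153×(-27.4) + 0.363×(-16.3) + 0.119×(-43.2)
0.365·δ_A = -26.6 − (-15.250) = -11.350
δ_A = -11.350 / 0.365 = -31.10 per mil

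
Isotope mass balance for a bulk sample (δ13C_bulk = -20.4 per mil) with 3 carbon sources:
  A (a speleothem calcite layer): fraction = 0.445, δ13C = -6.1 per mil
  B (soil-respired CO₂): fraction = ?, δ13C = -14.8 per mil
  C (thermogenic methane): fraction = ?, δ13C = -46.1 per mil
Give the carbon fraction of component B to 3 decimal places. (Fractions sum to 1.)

0.252

Let f_B and f_C be the unknown fractions; fractions sum to 1 so f_B + f_C = 0.555.
Mass balance: Σ fᵢ·δᵢ = δ_bulk ⇒ f_B·(-14.8) + f_C·(-46.1) = -20.4 − (-2.714) = -17.685
Substitute f_C = 0.555 − f_B:
f_B·(-14.8 − -46.1) = -17.685 − 0.555×(-46.1) = 7.900
f_B = 7.900 / 31.3 = 0.2524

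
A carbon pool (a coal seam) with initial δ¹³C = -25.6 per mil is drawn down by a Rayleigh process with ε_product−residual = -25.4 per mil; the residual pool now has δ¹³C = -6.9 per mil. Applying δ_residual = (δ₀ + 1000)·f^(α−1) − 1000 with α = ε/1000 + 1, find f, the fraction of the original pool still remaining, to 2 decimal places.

α − 1 = ε/1000 = -0.0254
(δ_res + 1000)/(δ₀ + 1000) = (-6.9 + 1000)/(-25.6 + 1000) = 993.1/974.4 = 1.019191
f = 1.019191^(1/-0.0254) = exp(ln(1.019191)/-0.0254) = exp(0.01901/-0.0254)
f = exp(-0.7484) = 0.4731

0.47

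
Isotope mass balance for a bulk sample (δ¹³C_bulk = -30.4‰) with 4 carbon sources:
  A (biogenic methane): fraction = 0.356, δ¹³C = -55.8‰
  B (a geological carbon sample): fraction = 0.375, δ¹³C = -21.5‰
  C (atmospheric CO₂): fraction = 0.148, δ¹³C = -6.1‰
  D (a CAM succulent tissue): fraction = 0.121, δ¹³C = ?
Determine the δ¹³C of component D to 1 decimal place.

-13.0‰

Isotope mass balance: δ_bulk = Σ fᵢ·δᵢ.
-30.4 = 0.356×(-55.8) + 0.375×(-21.5) + 0.148×(-6.1) + 0.121×δ_D
0.121·δ_D = -30.4 − (-28.830) = -1.570
δ_D = -1.570 / 0.121 = -12.97‰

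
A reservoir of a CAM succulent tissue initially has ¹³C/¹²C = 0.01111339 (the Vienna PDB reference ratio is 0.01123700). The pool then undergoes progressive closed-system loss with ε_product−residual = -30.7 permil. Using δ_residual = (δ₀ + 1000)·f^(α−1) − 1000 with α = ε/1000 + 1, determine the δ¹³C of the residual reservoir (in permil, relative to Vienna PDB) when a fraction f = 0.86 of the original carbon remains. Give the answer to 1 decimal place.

δ₀ = (0.01111339/0.01123700 − 1)×1000 = (0.989000 − 1)×1000 = -11.000 permil
α − 1 = ε/1000 = -0.0307
f^(α−1) = 0.86^(-0.0307) = 1.004641
δ_res = (-11.000 + 1000) × 1.004641 − 1000 = 993.590 − 1000 = -6.41 permil

-6.4 permil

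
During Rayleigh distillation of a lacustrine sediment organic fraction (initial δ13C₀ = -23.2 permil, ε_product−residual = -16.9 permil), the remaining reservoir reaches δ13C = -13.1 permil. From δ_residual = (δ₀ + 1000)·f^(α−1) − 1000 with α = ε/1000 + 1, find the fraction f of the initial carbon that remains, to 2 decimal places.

α − 1 = ε/1000 = -0.0169
(δ_res + 1000)/(δ₀ + 1000) = (-13.1 + 1000)/(-23.2 + 1000) = 986.9/976.8 = 1.010340
f = 1.010340^(1/-0.0169) = exp(ln(1.010340)/-0.0169) = exp(0.01029/-0.0169)
f = exp(-0.6087) = 0.5441

0.54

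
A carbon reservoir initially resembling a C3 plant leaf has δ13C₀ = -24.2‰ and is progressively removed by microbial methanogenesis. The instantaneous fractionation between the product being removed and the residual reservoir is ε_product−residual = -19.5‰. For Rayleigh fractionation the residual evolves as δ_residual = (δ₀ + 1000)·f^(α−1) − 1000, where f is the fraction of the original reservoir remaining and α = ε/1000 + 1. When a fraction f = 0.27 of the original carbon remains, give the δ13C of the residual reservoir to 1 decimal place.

1.0‰

Rayleigh residual: δ_res = (δ₀ + 1000)·f^(α−1) − 1000
α = ε/1000 + 1 = 0.98050, so α − 1 = -0.01950
f^(α−1) = 0.27^(-0.01950) = 1.025861
δ_res = (-24.2 + 1000) × 1.025861 − 1000 = 1001.035 − 1000 = 1.03‰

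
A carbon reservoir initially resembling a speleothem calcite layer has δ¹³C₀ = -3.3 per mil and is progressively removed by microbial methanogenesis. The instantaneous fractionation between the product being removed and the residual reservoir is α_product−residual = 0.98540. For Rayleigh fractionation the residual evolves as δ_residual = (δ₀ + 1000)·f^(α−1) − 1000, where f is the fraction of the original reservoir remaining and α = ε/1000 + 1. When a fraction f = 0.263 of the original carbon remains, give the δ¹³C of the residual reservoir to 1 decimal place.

Rayleigh residual: δ_res = (δ₀ + 1000)·f^(α−1) − 1000
α − 1 = -0.01460
f^(α−1) = 0.263^(-0.01460) = 1.019691
δ_res = (-3.3 + 1000) × 1.019691 − 1000 = 1016.326 − 1000 = 16.33 per mil

16.3 per mil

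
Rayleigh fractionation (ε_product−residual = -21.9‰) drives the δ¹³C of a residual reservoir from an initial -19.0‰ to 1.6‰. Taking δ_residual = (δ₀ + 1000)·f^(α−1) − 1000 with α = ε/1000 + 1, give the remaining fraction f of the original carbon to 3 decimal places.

0.387

α − 1 = ε/1000 = -0.0219
(δ_res + 1000)/(δ₀ + 1000) = (1.6 + 1000)/(-19.0 + 1000) = 1001.6/981.0 = 1.020999
f = 1.020999^(1/-0.0219) = exp(ln(1.020999)/-0.0219) = exp(0.02078/-0.0219)
f = exp(-0.9489) = 0.3872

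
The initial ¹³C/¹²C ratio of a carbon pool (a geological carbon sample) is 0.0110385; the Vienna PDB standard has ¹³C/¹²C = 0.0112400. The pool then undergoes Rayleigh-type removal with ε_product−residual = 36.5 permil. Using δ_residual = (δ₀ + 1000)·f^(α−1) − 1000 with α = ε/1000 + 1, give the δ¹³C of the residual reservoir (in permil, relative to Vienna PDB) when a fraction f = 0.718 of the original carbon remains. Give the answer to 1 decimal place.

δ₀ = (0.0110385/0.0112400 − 1)×1000 = (0.982073 − 1)×1000 = -17.927 permil
α − 1 = ε/1000 = 0.0365
f^(α−1) = 0.718^(0.0365) = 0.987981
δ_res = (-17.927 + 1000) × 0.987981 − 1000 = 970.269 − 1000 = -29.73 permil

-29.7 permil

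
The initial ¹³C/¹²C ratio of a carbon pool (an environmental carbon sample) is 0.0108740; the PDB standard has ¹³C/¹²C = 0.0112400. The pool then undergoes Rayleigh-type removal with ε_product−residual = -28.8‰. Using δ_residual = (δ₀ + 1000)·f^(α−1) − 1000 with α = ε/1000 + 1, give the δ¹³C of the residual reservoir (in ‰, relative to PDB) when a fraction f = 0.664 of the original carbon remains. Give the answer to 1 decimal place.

-21.1‰

δ₀ = (0.0108740/0.0112400 − 1)×1000 = (0.967438 − 1)×1000 = -32.562‰
α − 1 = ε/1000 = -0.0288
f^(α−1) = 0.664^(-0.0288) = 1.011863
δ_res = (-32.562 + 1000) × 1.011863 − 1000 = 978.914 − 1000 = -21.09‰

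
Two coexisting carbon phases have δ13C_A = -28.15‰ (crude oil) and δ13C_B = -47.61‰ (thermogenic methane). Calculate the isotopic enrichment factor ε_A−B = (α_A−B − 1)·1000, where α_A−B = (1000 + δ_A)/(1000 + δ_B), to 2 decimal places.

α_A−B = (1000 + -28.15) / (1000 + -47.61) = 971.85 / 952.39 = 1.020433
ε_A−B = (1.020433 − 1) × 1000 = 20.433‰
(The approximation ε ≈ δ_A − δ_B would give 19.46‰.)

20.43‰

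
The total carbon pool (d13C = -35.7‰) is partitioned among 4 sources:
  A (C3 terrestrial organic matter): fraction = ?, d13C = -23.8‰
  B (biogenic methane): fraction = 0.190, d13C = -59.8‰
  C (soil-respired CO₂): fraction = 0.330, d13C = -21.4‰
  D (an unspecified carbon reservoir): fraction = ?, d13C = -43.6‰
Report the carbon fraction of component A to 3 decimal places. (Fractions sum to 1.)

0.184

Let f_A and f_D be the unknown fractions; fractions sum to 1 so f_A + f_D = 0.480.
Mass balance: Σ fᵢ·δᵢ = δ_bulk ⇒ f_A·(-23.8) + f_D·(-43.6) = -35.7 − (-18.424) = -17.276
Substitute f_D = 0.480 − f_A:
f_A·(-23.8 − -43.6) = -17.276 − 0.480×(-43.6) = 3.652
f_A = 3.652 / 19.8 = 0.1844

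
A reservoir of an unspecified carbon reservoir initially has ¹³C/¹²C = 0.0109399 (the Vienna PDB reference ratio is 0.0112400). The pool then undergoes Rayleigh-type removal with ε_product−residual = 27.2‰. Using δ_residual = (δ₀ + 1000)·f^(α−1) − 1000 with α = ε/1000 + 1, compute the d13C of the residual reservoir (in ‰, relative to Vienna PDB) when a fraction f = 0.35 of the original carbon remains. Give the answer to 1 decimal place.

δ₀ = (0.0109399/0.0112400 − 1)×1000 = (0.973301 − 1)×1000 = -26.699‰
α − 1 = ε/1000 = 0.0272
f^(α−1) = 0.35^(0.0272) = 0.971849
δ_res = (-26.699 + 1000) × 0.971849 − 1000 = 945.901 − 1000 = -54.10‰

-54.1‰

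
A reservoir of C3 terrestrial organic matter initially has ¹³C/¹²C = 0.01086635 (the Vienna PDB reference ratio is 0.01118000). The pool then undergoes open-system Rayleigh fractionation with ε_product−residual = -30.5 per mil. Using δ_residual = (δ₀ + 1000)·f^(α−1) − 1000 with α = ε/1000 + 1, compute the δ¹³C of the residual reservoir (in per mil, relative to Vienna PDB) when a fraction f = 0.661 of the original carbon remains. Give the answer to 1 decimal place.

-15.7 per mil

δ₀ = (0.01086635/0.01118000 − 1)×1000 = (0.971945 − 1)×1000 = -28.055 per mil
α − 1 = ε/1000 = -0.0305
f^(α−1) = 0.661^(-0.0305) = 1.012707
δ_res = (-28.055 + 1000) × 1.012707 − 1000 = 984.296 − 1000 = -15.70 per mil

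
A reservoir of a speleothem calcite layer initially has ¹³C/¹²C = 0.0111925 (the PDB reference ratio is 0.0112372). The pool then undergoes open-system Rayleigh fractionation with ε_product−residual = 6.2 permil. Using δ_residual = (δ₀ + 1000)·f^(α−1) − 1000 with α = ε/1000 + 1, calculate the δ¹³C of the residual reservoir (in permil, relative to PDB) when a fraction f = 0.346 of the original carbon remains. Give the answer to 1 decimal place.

δ₀ = (0.0111925/0.0112372 − 1)×1000 = (0.996022 − 1)×1000 = -3.978 permil
α − 1 = ε/1000 = 0.0062
f^(α−1) = 0.346^(0.0062) = 0.993441
δ_res = (-3.978 + 1000) × 0.993441 − 1000 = 989.490 − 1000 = -10.51 permil

-10.5 permil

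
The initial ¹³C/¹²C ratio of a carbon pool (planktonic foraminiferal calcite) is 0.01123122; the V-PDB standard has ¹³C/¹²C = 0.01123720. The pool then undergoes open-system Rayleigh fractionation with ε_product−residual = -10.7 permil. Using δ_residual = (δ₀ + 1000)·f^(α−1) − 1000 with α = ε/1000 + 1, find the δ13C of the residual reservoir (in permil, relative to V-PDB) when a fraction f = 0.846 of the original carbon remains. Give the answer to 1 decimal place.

δ₀ = (0.01123122/0.01123720 − 1)×1000 = (0.999468 − 1)×1000 = -0.532 permil
α − 1 = ε/1000 = -0.0107
f^(α−1) = 0.846^(-0.0107) = 1.001791
δ_res = (-0.532 + 1000) × 1.001791 − 1000 = 1001.258 − 1000 = 1.26 permil

1.3 permil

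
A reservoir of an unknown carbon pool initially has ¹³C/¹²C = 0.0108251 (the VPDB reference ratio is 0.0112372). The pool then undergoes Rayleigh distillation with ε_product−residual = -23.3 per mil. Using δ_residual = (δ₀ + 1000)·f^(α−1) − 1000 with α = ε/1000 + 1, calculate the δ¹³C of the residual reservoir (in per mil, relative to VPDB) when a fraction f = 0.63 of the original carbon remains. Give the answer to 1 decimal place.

-26.2 per mil

δ₀ = (0.0108251/0.0112372 − 1)×1000 = (0.963327 − 1)×1000 = -36.673 per mil
α − 1 = ε/1000 = -0.0233
f^(α−1) = 0.63^(-0.0233) = 1.010824
δ_res = (-36.673 + 1000) × 1.010824 − 1000 = 973.754 − 1000 = -26.25 per mil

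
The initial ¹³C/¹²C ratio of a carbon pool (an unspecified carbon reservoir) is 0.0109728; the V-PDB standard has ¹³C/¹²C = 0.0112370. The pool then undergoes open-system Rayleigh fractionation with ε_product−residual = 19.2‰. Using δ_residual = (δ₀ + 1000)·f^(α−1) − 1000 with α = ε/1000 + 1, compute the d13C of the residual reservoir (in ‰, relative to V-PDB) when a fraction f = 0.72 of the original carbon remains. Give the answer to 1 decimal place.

δ₀ = (0.0109728/0.0112370 − 1)×1000 = (0.976488 − 1)×1000 = -23.512‰
α − 1 = ε/1000 = 0.0192
f^(α−1) = 0.72^(0.0192) = 0.993713
δ_res = (-23.512 + 1000) × 0.993713 − 1000 = 970.349 − 1000 = -29.65‰

-29.7‰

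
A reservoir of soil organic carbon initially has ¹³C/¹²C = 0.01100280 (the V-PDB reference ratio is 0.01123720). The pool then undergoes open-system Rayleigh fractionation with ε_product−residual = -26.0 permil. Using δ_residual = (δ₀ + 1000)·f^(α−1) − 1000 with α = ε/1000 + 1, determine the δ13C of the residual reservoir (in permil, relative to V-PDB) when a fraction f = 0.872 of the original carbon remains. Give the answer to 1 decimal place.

δ₀ = (0.01100280/0.01123720 − 1)×1000 = (0.979141 − 1)×1000 = -20.859 permil
α − 1 = ε/1000 = -0.0260
f^(α−1) = 0.872^(-0.0260) = 1.003567
δ_res = (-20.859 + 1000) × 1.003567 − 1000 = 982.634 − 1000 = -17.37 permil

-17.4 permil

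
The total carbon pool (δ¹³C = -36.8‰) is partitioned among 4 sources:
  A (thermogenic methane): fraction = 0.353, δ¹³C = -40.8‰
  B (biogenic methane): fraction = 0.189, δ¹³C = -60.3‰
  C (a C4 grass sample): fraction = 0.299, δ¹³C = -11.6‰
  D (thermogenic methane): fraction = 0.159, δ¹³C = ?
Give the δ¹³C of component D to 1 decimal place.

Isotope mass balance: δ_bulk = Σ fᵢ·δᵢ.
-36.8 = 0.353×(-40.8) + 0.189×(-60.3) + 0.299×(-11.6) + 0.159×δ_D
0.159·δ_D = -36.8 − (-29.267) = -7.532
δ_D = -7.532 / 0.159 = -47.37‰

-47.4‰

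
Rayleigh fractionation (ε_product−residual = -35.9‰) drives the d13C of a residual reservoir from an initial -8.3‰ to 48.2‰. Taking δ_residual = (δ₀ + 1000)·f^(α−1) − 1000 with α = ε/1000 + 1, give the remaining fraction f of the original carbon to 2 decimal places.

α − 1 = ε/1000 = -0.0359
(δ_res + 1000)/(δ₀ + 1000) = (48.2 + 1000)/(-8.3 + 1000) = 1048.2/991.7 = 1.056973
f = 1.056973^(1/-0.0359) = exp(ln(1.056973)/-0.0359) = exp(0.05541/-0.0359)
f = exp(-1.5434) = 0.2136

0.21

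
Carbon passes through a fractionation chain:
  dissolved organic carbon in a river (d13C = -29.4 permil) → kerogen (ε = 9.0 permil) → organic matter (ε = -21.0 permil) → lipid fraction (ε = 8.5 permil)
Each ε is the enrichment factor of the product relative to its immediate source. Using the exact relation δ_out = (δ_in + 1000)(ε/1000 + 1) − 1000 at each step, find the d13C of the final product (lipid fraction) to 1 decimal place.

step 1: δ = (-29.40 + 1000)·(9.0/1000 + 1) − 1000 = -20.66 permil
step 2: δ = (-20.66 + 1000)·(-21.0/1000 + 1) − 1000 = -41.23 permil
step 3: δ = (-41.23 + 1000)·(8.5/1000 + 1) − 1000 = -33.08 permil

-33.1 permil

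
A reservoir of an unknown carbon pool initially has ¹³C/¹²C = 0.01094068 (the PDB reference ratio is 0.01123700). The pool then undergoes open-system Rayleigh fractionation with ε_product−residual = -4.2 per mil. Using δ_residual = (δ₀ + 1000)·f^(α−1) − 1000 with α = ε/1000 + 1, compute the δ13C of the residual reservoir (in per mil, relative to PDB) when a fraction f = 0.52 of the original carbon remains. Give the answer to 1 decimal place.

-23.7 per mil

δ₀ = (0.01094068/0.01123700 − 1)×1000 = (0.973630 − 1)×1000 = -26.370 per mil
α − 1 = ε/1000 = -0.0042
f^(α−1) = 0.52^(-0.0042) = 1.002750
δ_res = (-26.370 + 1000) × 1.002750 − 1000 = 976.308 − 1000 = -23.69 per mil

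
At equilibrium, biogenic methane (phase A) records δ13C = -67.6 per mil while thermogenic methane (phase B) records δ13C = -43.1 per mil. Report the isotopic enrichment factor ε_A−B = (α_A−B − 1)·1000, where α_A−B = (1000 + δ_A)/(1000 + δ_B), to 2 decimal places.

-25.60 per mil

α_A−B = (1000 + -67.6) / (1000 + -43.1) = 932.4 / 956.9 = 0.974396
ε_A−B = (0.974396 − 1) × 1000 = -25.604 per mil
(The approximation ε ≈ δ_A − δ_B would give -24.5 per mil.)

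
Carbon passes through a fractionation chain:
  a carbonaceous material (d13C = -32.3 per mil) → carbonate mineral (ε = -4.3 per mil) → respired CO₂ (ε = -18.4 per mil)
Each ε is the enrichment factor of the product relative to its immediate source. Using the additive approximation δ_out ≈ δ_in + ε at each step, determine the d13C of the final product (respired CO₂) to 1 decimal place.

step 1: δ ≈ -32.3 + (-4.3) = -36.6 per mil
step 2: δ ≈ -36.6 + (-18.4) = -55.0 per mil

-55.0 per mil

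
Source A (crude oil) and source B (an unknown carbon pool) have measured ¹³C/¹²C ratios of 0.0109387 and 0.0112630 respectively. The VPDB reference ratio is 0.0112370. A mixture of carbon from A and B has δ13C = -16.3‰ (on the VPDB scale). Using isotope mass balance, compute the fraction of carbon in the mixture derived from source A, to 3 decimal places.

δ_A = (0.0109387/0.0112370 − 1)×1000 = (0.973454 − 1)×1000 = -26.546‰
δ_B = (0.0112630/0.0112370 − 1)×1000 = (1.002314 − 1)×1000 = 2.314‰
f_A = (δ_mix − δ_B)/(δ_A − δ_B) = (-16.3 − (2.314))/(-26.546 − (2.314))
f_A = -18.614 / -28.860 = 0.6450

0.645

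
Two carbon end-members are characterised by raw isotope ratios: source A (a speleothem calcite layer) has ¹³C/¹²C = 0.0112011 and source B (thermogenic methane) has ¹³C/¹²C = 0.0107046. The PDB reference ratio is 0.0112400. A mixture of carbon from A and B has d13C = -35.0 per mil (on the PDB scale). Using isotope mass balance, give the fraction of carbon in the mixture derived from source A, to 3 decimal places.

δ_A = (0.0112011/0.0112400 − 1)×1000 = (0.996539 − 1)×1000 = -3.461 per mil
δ_B = (0.0107046/0.0112400 − 1)×1000 = (0.952367 − 1)×1000 = -47.633 per mil
f_A = (δ_mix − δ_B)/(δ_A − δ_B) = (-35.0 − (-47.633))/(-3.461 − (-47.633))
f_A = 12.633 / 44.173 = 0.2860

0.286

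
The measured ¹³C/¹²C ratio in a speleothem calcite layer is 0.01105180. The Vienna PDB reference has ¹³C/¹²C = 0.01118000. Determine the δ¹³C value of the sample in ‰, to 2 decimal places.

δ¹³C = (R_sample / R_standard − 1) × 1000
R_sample / R_standard = 0.01105180 / 0.01118000 = 0.988533
δ¹³C = (0.988533 − 1) × 1000 = -11.467‰

-11.47‰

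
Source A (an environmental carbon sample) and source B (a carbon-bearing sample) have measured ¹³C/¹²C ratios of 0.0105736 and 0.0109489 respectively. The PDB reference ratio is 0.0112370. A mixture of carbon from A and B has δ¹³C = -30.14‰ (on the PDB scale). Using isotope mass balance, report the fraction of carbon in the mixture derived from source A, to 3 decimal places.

0.135

δ_A = (0.0105736/0.0112370 − 1)×1000 = (0.940963 − 1)×1000 = -59.037‰
δ_B = (0.0109489/0.0112370 − 1)×1000 = (0.974361 − 1)×1000 = -25.639‰
f_A = (δ_mix − δ_B)/(δ_A − δ_B) = (-30.14 − (-25.639))/(-59.037 − (-25.639))
f_A = -4.501 / -33.399 = 0.1348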